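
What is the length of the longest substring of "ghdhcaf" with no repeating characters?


Input: "ghdhcaf"
Sliding window (track last position of each char):
  Position 0 ('g'): window [0,0] length 1 -- new best
  Position 1 ('h'): window [0,1] length 2 -- new best
  Position 2 ('d'): window [0,2] length 3 -- new best
  Position 3 ('h'): repeat (last at 1), move window start to 2
  Position 3 ('h'): window [2,3] length 2
  Position 4 ('c'): window [2,4] length 3
  Position 5 ('a'): window [2,5] length 4 -- new best
  Position 6 ('f'): window [2,6] length 5 -- new best
Longest substring with no repeats: "dhcaf" with length 5

5


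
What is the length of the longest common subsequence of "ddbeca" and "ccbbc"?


LCS of "ddbeca" and "ccbbc"
DP table:
           c    c    b    b    c
      0    0    0    0    0    0
  d   0    0    0    0    0    0
  d   0    0    0    0    0    0
  b   0    0    0    1    1    1
  e   0    0    0    1    1    1
  c   0    1    1    1    1    2
  a   0    1    1    1    1    2
LCS length = dp[6][5] = 2

2


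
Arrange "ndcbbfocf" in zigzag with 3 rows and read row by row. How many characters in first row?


Zigzag "ndcbbfocf" into 3 rows:
Placing characters:
  'n' => row 0
  'd' => row 1
  'c' => row 2
  'b' => row 1
  'b' => row 0
  'f' => row 1
  'o' => row 2
  'c' => row 1
  'f' => row 0
Rows:
  Row 0: "nbf"
  Row 1: "dbfc"
  Row 2: "co"
First row length: 3

3


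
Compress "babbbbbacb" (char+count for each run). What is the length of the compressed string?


Input: babbbbbacb
Runs:
  'b' x 1 => "b1"
  'a' x 1 => "a1"
  'b' x 5 => "b5"
  'a' x 1 => "a1"
  'c' x 1 => "c1"
  'b' x 1 => "b1"
Compressed: "b1a1b5a1c1b1"
Compressed length: 12

12


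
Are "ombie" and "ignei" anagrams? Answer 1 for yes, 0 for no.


Strings: "ombie", "ignei"
Sorted first:  beimo
Sorted second: egiin
Differ at position 0: 'b' vs 'e' => not anagrams

0


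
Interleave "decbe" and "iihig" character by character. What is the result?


Interleaving "decbe" and "iihig":
  Position 0: 'd' from first, 'i' from second => "di"
  Position 1: 'e' from first, 'i' from second => "ei"
  Position 2: 'c' from first, 'h' from second => "ch"
  Position 3: 'b' from first, 'i' from second => "bi"
  Position 4: 'e' from first, 'g' from second => "eg"
Result: dieichbieg

dieichbieg


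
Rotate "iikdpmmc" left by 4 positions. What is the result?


Input: "iikdpmmc", rotate left by 4
First 4 characters: "iikd"
Remaining characters: "pmmc"
Concatenate remaining + first: "pmmc" + "iikd" = "pmmciikd"

pmmciikd


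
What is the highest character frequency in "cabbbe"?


Input: cabbbe
Character counts:
  'a': 1
  'b': 3
  'c': 1
  'e': 1
Maximum frequency: 3

3


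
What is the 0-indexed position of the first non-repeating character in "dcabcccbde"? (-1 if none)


Input: dcabcccbde
Character frequencies:
  'a': 1
  'b': 2
  'c': 4
  'd': 2
  'e': 1
Scanning left to right for freq == 1:
  Position 0 ('d'): freq=2, skip
  Position 1 ('c'): freq=4, skip
  Position 2 ('a'): unique! => answer = 2

2


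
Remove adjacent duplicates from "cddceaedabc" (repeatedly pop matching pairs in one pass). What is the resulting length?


Input: cddceaedabc
Stack-based adjacent duplicate removal:
  Read 'c': push. Stack: c
  Read 'd': push. Stack: cd
  Read 'd': matches stack top 'd' => pop. Stack: c
  Read 'c': matches stack top 'c' => pop. Stack: (empty)
  Read 'e': push. Stack: e
  Read 'a': push. Stack: ea
  Read 'e': push. Stack: eae
  Read 'd': push. Stack: eaed
  Read 'a': push. Stack: eaeda
  Read 'b': push. Stack: eaedab
  Read 'c': push. Stack: eaedabc
Final stack: "eaedabc" (length 7)

7


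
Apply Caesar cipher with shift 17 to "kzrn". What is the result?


Caesar cipher: shift "kzrn" by 17
  'k' (pos 10) + 17 = pos 1 = 'b'
  'z' (pos 25) + 17 = pos 16 = 'q'
  'r' (pos 17) + 17 = pos 8 = 'i'
  'n' (pos 13) + 17 = pos 4 = 'e'
Result: bqie

bqie


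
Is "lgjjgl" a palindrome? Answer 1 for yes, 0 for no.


Input: lgjjgl
Reversed: lgjjgl
  Compare pos 0 ('l') with pos 5 ('l'): match
  Compare pos 1 ('g') with pos 4 ('g'): match
  Compare pos 2 ('j') with pos 3 ('j'): match
Result: palindrome

1


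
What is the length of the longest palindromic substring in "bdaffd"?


Input: "bdaffd"
Checking substrings for palindromes:
  [3:5] "ff" (len 2) => palindrome
Longest palindromic substring: "ff" with length 2

2


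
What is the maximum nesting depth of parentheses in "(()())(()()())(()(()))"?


Input: "(()())(()()())(()(()))"
Tracking depth:
  Position 0 '(': depth becomes 1
  Position 1 '(': depth becomes 2
  Position 2 ')': depth becomes 1
  Position 3 '(': depth becomes 2
  Position 4 ')': depth becomes 1
  Position 5 ')': depth becomes 0
  Position 6 '(': depth becomes 1
  Position 7 '(': depth becomes 2
  Position 8 ')': depth becomes 1
  Position 9 '(': depth becomes 2
  Position 10 ')': depth becomes 1
  Position 11 '(': depth becomes 2
  Position 12 ')': depth becomes 1
  Position 13 ')': depth becomes 0
  Position 14 '(': depth becomes 1
  Position 15 '(': depth becomes 2
  Position 16 ')': depth becomes 1
  Position 17 '(': depth becomes 2
  Position 18 '(': depth becomes 3
  Position 19 ')': depth becomes 2
  Position 20 ')': depth becomes 1
  Position 21 ')': depth becomes 0
Maximum depth reached: 3

3


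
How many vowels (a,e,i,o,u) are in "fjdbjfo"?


Input: fjdbjfo
Checking each character:
  'f' at position 0: consonant
  'j' at position 1: consonant
  'd' at position 2: consonant
  'b' at position 3: consonant
  'j' at position 4: consonant
  'f' at position 5: consonant
  'o' at position 6: vowel (running total: 1)
Total vowels: 1

1


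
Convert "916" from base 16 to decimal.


Input: "916" in base 16
Positional expansion:
  Digit '9' (value 9) x 16^2 = 2304
  Digit '1' (value 1) x 16^1 = 16
  Digit '6' (value 6) x 16^0 = 6
Sum = 2326

2326


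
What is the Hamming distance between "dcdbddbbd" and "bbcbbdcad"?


Comparing "dcdbddbbd" and "bbcbbdcad" position by position:
  Position 0: 'd' vs 'b' => differ
  Position 1: 'c' vs 'b' => differ
  Position 2: 'd' vs 'c' => differ
  Position 3: 'b' vs 'b' => same
  Position 4: 'd' vs 'b' => differ
  Position 5: 'd' vs 'd' => same
  Position 6: 'b' vs 'c' => differ
  Position 7: 'b' vs 'a' => differ
  Position 8: 'd' vs 'd' => same
Total differences (Hamming distance): 6

6


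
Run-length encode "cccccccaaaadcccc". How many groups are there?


Input: cccccccaaaadcccc
Scanning for consecutive runs:
  Group 1: 'c' x 7 (positions 0-6)
  Group 2: 'a' x 4 (positions 7-10)
  Group 3: 'd' x 1 (positions 11-11)
  Group 4: 'c' x 4 (positions 12-15)
Total groups: 4

4


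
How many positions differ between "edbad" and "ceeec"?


Comparing "edbad" and "ceeec" position by position:
  Position 0: 'e' vs 'c' => DIFFER
  Position 1: 'd' vs 'e' => DIFFER
  Position 2: 'b' vs 'e' => DIFFER
  Position 3: 'a' vs 'e' => DIFFER
  Position 4: 'd' vs 'c' => DIFFER
Positions that differ: 5

5


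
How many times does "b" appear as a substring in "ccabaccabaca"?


Searching for "b" in "ccabaccabaca"
Scanning each position:
  Position 0: "c" => no
  Position 1: "c" => no
  Position 2: "a" => no
  Position 3: "b" => MATCH
  Position 4: "a" => no
  Position 5: "c" => no
  Position 6: "c" => no
  Position 7: "a" => no
  Position 8: "b" => MATCH
  Position 9: "a" => no
  Position 10: "c" => no
  Position 11: "a" => no
Total occurrences: 2

2


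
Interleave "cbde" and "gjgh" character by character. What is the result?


Interleaving "cbde" and "gjgh":
  Position 0: 'c' from first, 'g' from second => "cg"
  Position 1: 'b' from first, 'j' from second => "bj"
  Position 2: 'd' from first, 'g' from second => "dg"
  Position 3: 'e' from first, 'h' from second => "eh"
Result: cgbjdgeh

cgbjdgeh


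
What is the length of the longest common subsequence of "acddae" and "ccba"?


LCS of "acddae" and "ccba"
DP table:
           c    c    b    a
      0    0    0    0    0
  a   0    0    0    0    1
  c   0    1    1    1    1
  d   0    1    1    1    1
  d   0    1    1    1    1
  a   0    1    1    1    2
  e   0    1    1    1    2
LCS length = dp[6][4] = 2

2


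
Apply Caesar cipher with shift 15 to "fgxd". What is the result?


Caesar cipher: shift "fgxd" by 15
  'f' (pos 5) + 15 = pos 20 = 'u'
  'g' (pos 6) + 15 = pos 21 = 'v'
  'x' (pos 23) + 15 = pos 12 = 'm'
  'd' (pos 3) + 15 = pos 18 = 's'
Result: uvms

uvms


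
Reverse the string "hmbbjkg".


Input: hmbbjkg
Reading characters right to left:
  Position 6: 'g'
  Position 5: 'k'
  Position 4: 'j'
  Position 3: 'b'
  Position 2: 'b'
  Position 1: 'm'
  Position 0: 'h'
Reversed: gkjbbmh

gkjbbmh


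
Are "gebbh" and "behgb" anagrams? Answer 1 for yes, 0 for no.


Strings: "gebbh", "behgb"
Sorted first:  bbegh
Sorted second: bbegh
Sorted forms match => anagrams

1


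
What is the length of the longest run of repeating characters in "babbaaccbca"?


Input: "babbaaccbca"
Scanning for longest run:
  Position 1 ('a'): new char, reset run to 1
  Position 2 ('b'): new char, reset run to 1
  Position 3 ('b'): continues run of 'b', length=2
  Position 4 ('a'): new char, reset run to 1
  Position 5 ('a'): continues run of 'a', length=2
  Position 6 ('c'): new char, reset run to 1
  Position 7 ('c'): continues run of 'c', length=2
  Position 8 ('b'): new char, reset run to 1
  Position 9 ('c'): new char, reset run to 1
  Position 10 ('a'): new char, reset run to 1
Longest run: 'b' with length 2

2


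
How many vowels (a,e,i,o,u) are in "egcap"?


Input: egcap
Checking each character:
  'e' at position 0: vowel (running total: 1)
  'g' at position 1: consonant
  'c' at position 2: consonant
  'a' at position 3: vowel (running total: 2)
  'p' at position 4: consonant
Total vowels: 2

2


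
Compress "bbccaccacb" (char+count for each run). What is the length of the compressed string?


Input: bbccaccacb
Runs:
  'b' x 2 => "b2"
  'c' x 2 => "c2"
  'a' x 1 => "a1"
  'c' x 2 => "c2"
  'a' x 1 => "a1"
  'c' x 1 => "c1"
  'b' x 1 => "b1"
Compressed: "b2c2a1c2a1c1b1"
Compressed length: 14

14


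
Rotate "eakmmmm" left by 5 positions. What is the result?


Input: "eakmmmm", rotate left by 5
First 5 characters: "eakmm"
Remaining characters: "mm"
Concatenate remaining + first: "mm" + "eakmm" = "mmeakmm"

mmeakmm


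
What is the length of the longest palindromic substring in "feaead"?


Input: "feaead"
Checking substrings for palindromes:
  [1:4] "eae" (len 3) => palindrome
  [2:5] "aea" (len 3) => palindrome
Longest palindromic substring: "eae" with length 3

3


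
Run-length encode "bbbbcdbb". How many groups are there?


Input: bbbbcdbb
Scanning for consecutive runs:
  Group 1: 'b' x 4 (positions 0-3)
  Group 2: 'c' x 1 (positions 4-4)
  Group 3: 'd' x 1 (positions 5-5)
  Group 4: 'b' x 2 (positions 6-7)
Total groups: 4

4


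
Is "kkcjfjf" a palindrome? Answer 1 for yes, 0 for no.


Input: kkcjfjf
Reversed: fjfjckk
  Compare pos 0 ('k') with pos 6 ('f'): MISMATCH
  Compare pos 1 ('k') with pos 5 ('j'): MISMATCH
  Compare pos 2 ('c') with pos 4 ('f'): MISMATCH
Result: not a palindrome

0


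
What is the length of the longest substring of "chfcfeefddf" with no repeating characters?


Input: "chfcfeefddf"
Sliding window (track last position of each char):
  Position 0 ('c'): window [0,0] length 1 -- new best
  Position 1 ('h'): window [0,1] length 2 -- new best
  Position 2 ('f'): window [0,2] length 3 -- new best
  Position 3 ('c'): repeat (last at 0), move window start to 1
  Position 3 ('c'): window [1,3] length 3
  Position 4 ('f'): repeat (last at 2), move window start to 3
  Position 4 ('f'): window [3,4] length 2
  Position 5 ('e'): window [3,5] length 3
  Position 6 ('e'): repeat (last at 5), move window start to 6
  Position 6 ('e'): window [6,6] length 1
  Position 7 ('f'): window [6,7] length 2
  Position 8 ('d'): window [6,8] length 3
  Position 9 ('d'): repeat (last at 8), move window start to 9
  Position 9 ('d'): window [9,9] length 1
  Position 10 ('f'): window [9,10] length 2
Longest substring with no repeats: "chf" with length 3

3


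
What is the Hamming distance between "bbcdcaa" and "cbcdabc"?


Comparing "bbcdcaa" and "cbcdabc" position by position:
  Position 0: 'b' vs 'c' => differ
  Position 1: 'b' vs 'b' => same
  Position 2: 'c' vs 'c' => same
  Position 3: 'd' vs 'd' => same
  Position 4: 'c' vs 'a' => differ
  Position 5: 'a' vs 'b' => differ
  Position 6: 'a' vs 'c' => differ
Total differences (Hamming distance): 4

4


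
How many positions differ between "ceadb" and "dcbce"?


Comparing "ceadb" and "dcbce" position by position:
  Position 0: 'c' vs 'd' => DIFFER
  Position 1: 'e' vs 'c' => DIFFER
  Position 2: 'a' vs 'b' => DIFFER
  Position 3: 'd' vs 'c' => DIFFER
  Position 4: 'b' vs 'e' => DIFFER
Positions that differ: 5

5


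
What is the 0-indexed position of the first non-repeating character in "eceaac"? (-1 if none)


Input: eceaac
Character frequencies:
  'a': 2
  'c': 2
  'e': 2
Scanning left to right for freq == 1:
  Position 0 ('e'): freq=2, skip
  Position 1 ('c'): freq=2, skip
  Position 2 ('e'): freq=2, skip
  Position 3 ('a'): freq=2, skip
  Position 4 ('a'): freq=2, skip
  Position 5 ('c'): freq=2, skip
  No unique character found => answer = -1

-1


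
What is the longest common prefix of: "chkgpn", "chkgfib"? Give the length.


Words: chkgpn, chkgfib
  Position 0: all 'c' => match
  Position 1: all 'h' => match
  Position 2: all 'k' => match
  Position 3: all 'g' => match
  Position 4: ('p', 'f') => mismatch, stop
LCP = "chkg" (length 4)

4


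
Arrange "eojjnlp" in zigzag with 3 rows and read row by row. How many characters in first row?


Zigzag "eojjnlp" into 3 rows:
Placing characters:
  'e' => row 0
  'o' => row 1
  'j' => row 2
  'j' => row 1
  'n' => row 0
  'l' => row 1
  'p' => row 2
Rows:
  Row 0: "en"
  Row 1: "ojl"
  Row 2: "jp"
First row length: 2

2


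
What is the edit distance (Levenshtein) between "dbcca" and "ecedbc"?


Computing edit distance: "dbcca" -> "ecedbc"
DP table:
           e    c    e    d    b    c
      0    1    2    3    4    5    6
  d   1    1    2    3    3    4    5
  b   2    2    2    3    4    3    4
  c   3    3    2    3    4    4    3
  c   4    4    3    3    4    5    4
  a   5    5    4    4    4    5    5
Edit distance = dp[5][6] = 5

5


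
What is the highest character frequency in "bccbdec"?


Input: bccbdec
Character counts:
  'b': 2
  'c': 3
  'd': 1
  'e': 1
Maximum frequency: 3

3


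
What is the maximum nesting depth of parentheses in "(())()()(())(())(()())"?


Input: "(())()()(())(())(()())"
Tracking depth:
  Position 0 '(': depth becomes 1
  Position 1 '(': depth becomes 2
  Position 2 ')': depth becomes 1
  Position 3 ')': depth becomes 0
  Position 4 '(': depth becomes 1
  Position 5 ')': depth becomes 0
  Position 6 '(': depth becomes 1
  Position 7 ')': depth becomes 0
  Position 8 '(': depth becomes 1
  Position 9 '(': depth becomes 2
  Position 10 ')': depth becomes 1
  Position 11 ')': depth becomes 0
  Position 12 '(': depth becomes 1
  Position 13 '(': depth becomes 2
  Position 14 ')': depth becomes 1
  Position 15 ')': depth becomes 0
  Position 16 '(': depth becomes 1
  Position 17 '(': depth becomes 2
  Position 18 ')': depth becomes 1
  Position 19 '(': depth becomes 2
  Position 20 ')': depth becomes 1
  Position 21 ')': depth becomes 0
Maximum depth reached: 2

2


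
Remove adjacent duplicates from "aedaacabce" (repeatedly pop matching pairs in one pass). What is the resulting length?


Input: aedaacabce
Stack-based adjacent duplicate removal:
  Read 'a': push. Stack: a
  Read 'e': push. Stack: ae
  Read 'd': push. Stack: aed
  Read 'a': push. Stack: aeda
  Read 'a': matches stack top 'a' => pop. Stack: aed
  Read 'c': push. Stack: aedc
  Read 'a': push. Stack: aedca
  Read 'b': push. Stack: aedcab
  Read 'c': push. Stack: aedcabc
  Read 'e': push. Stack: aedcabce
Final stack: "aedcabce" (length 8)

8


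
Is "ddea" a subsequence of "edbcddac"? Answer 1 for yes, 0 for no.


Check if "ddea" is a subsequence of "edbcddac"
Greedy scan:
  Position 0 ('e'): no match needed
  Position 1 ('d'): matches sub[0] = 'd'
  Position 2 ('b'): no match needed
  Position 3 ('c'): no match needed
  Position 4 ('d'): matches sub[1] = 'd'
  Position 5 ('d'): no match needed
  Position 6 ('a'): no match needed
  Position 7 ('c'): no match needed
Only matched 2/4 characters => not a subsequence

0


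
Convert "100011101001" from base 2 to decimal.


Input: "100011101001" in base 2
Positional expansion:
  Digit '1' (value 1) x 2^11 = 2048
  Digit '0' (value 0) x 2^10 = 0
  Digit '0' (value 0) x 2^9 = 0
  Digit '0' (value 0) x 2^8 = 0
  Digit '1' (value 1) x 2^7 = 128
  Digit '1' (value 1) x 2^6 = 64
  Digit '1' (value 1) x 2^5 = 32
  Digit '0' (value 0) x 2^4 = 0
  Digit '1' (value 1) x 2^3 = 8
  Digit '0' (value 0) x 2^2 = 0
  Digit '0' (value 0) x 2^1 = 0
  Digit '1' (value 1) x 2^0 = 1
Sum = 2281

2281


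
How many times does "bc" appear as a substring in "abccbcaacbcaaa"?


Searching for "bc" in "abccbcaacbcaaa"
Scanning each position:
  Position 0: "ab" => no
  Position 1: "bc" => MATCH
  Position 2: "cc" => no
  Position 3: "cb" => no
  Position 4: "bc" => MATCH
  Position 5: "ca" => no
  Position 6: "aa" => no
  Position 7: "ac" => no
  Position 8: "cb" => no
  Position 9: "bc" => MATCH
  Position 10: "ca" => no
  Position 11: "aa" => no
  Position 12: "aa" => no
Total occurrences: 3

3


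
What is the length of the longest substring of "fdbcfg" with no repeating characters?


Input: "fdbcfg"
Sliding window (track last position of each char):
  Position 0 ('f'): window [0,0] length 1 -- new best
  Position 1 ('d'): window [0,1] length 2 -- new best
  Position 2 ('b'): window [0,2] length 3 -- new best
  Position 3 ('c'): window [0,3] length 4 -- new best
  Position 4 ('f'): repeat (last at 0), move window start to 1
  Position 4 ('f'): window [1,4] length 4
  Position 5 ('g'): window [1,5] length 5 -- new best
Longest substring with no repeats: "dbcfg" with length 5

5


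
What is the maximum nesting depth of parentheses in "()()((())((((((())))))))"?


Input: "()()((())((((((())))))))"
Tracking depth:
  Position 0 '(': depth becomes 1
  Position 1 ')': depth becomes 0
  Position 2 '(': depth becomes 1
  Position 3 ')': depth becomes 0
  Position 4 '(': depth becomes 1
  Position 5 '(': depth becomes 2
  Position 6 '(': depth becomes 3
  Position 7 ')': depth becomes 2
  Position 8 ')': depth becomes 1
  Position 9 '(': depth becomes 2
  Position 10 '(': depth becomes 3
  Position 11 '(': depth becomes 4
  Position 12 '(': depth becomes 5
  Position 13 '(': depth becomes 6
  Position 14 '(': depth becomes 7
  Position 15 '(': depth becomes 8
  Position 16 ')': depth becomes 7
  Position 17 ')': depth becomes 6
  Position 18 ')': depth becomes 5
  Position 19 ')': depth becomes 4
  Position 20 ')': depth becomes 3
  Position 21 ')': depth becomes 2
  Position 22 ')': depth becomes 1
  Position 23 ')': depth becomes 0
Maximum depth reached: 8

8


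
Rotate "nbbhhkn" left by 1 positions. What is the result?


Input: "nbbhhkn", rotate left by 1
First 1 characters: "n"
Remaining characters: "bbhhkn"
Concatenate remaining + first: "bbhhkn" + "n" = "bbhhknn"

bbhhknn


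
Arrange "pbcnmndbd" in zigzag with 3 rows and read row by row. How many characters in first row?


Zigzag "pbcnmndbd" into 3 rows:
Placing characters:
  'p' => row 0
  'b' => row 1
  'c' => row 2
  'n' => row 1
  'm' => row 0
  'n' => row 1
  'd' => row 2
  'b' => row 1
  'd' => row 0
Rows:
  Row 0: "pmd"
  Row 1: "bnnb"
  Row 2: "cd"
First row length: 3

3


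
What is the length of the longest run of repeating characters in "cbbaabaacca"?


Input: "cbbaabaacca"
Scanning for longest run:
  Position 1 ('b'): new char, reset run to 1
  Position 2 ('b'): continues run of 'b', length=2
  Position 3 ('a'): new char, reset run to 1
  Position 4 ('a'): continues run of 'a', length=2
  Position 5 ('b'): new char, reset run to 1
  Position 6 ('a'): new char, reset run to 1
  Position 7 ('a'): continues run of 'a', length=2
  Position 8 ('c'): new char, reset run to 1
  Position 9 ('c'): continues run of 'c', length=2
  Position 10 ('a'): new char, reset run to 1
Longest run: 'b' with length 2

2


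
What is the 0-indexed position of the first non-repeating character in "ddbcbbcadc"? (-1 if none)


Input: ddbcbbcadc
Character frequencies:
  'a': 1
  'b': 3
  'c': 3
  'd': 3
Scanning left to right for freq == 1:
  Position 0 ('d'): freq=3, skip
  Position 1 ('d'): freq=3, skip
  Position 2 ('b'): freq=3, skip
  Position 3 ('c'): freq=3, skip
  Position 4 ('b'): freq=3, skip
  Position 5 ('b'): freq=3, skip
  Position 6 ('c'): freq=3, skip
  Position 7 ('a'): unique! => answer = 7

7


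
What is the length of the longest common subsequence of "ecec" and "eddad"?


LCS of "ecec" and "eddad"
DP table:
           e    d    d    a    d
      0    0    0    0    0    0
  e   0    1    1    1    1    1
  c   0    1    1    1    1    1
  e   0    1    1    1    1    1
  c   0    1    1    1    1    1
LCS length = dp[4][5] = 1

1


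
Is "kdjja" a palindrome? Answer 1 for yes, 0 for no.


Input: kdjja
Reversed: ajjdk
  Compare pos 0 ('k') with pos 4 ('a'): MISMATCH
  Compare pos 1 ('d') with pos 3 ('j'): MISMATCH
Result: not a palindrome

0


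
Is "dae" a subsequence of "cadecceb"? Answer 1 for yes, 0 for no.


Check if "dae" is a subsequence of "cadecceb"
Greedy scan:
  Position 0 ('c'): no match needed
  Position 1 ('a'): no match needed
  Position 2 ('d'): matches sub[0] = 'd'
  Position 3 ('e'): no match needed
  Position 4 ('c'): no match needed
  Position 5 ('c'): no match needed
  Position 6 ('e'): no match needed
  Position 7 ('b'): no match needed
Only matched 1/3 characters => not a subsequence

0


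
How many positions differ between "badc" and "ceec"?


Comparing "badc" and "ceec" position by position:
  Position 0: 'b' vs 'c' => DIFFER
  Position 1: 'a' vs 'e' => DIFFER
  Position 2: 'd' vs 'e' => DIFFER
  Position 3: 'c' vs 'c' => same
Positions that differ: 3

3


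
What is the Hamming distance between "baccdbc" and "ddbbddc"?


Comparing "baccdbc" and "ddbbddc" position by position:
  Position 0: 'b' vs 'd' => differ
  Position 1: 'a' vs 'd' => differ
  Position 2: 'c' vs 'b' => differ
  Position 3: 'c' vs 'b' => differ
  Position 4: 'd' vs 'd' => same
  Position 5: 'b' vs 'd' => differ
  Position 6: 'c' vs 'c' => same
Total differences (Hamming distance): 5

5


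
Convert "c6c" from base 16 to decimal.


Input: "c6c" in base 16
Positional expansion:
  Digit 'c' (value 12) x 16^2 = 3072
  Digit '6' (value 6) x 16^1 = 96
  Digit 'c' (value 12) x 16^0 = 12
Sum = 3180

3180


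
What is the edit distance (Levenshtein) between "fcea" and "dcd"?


Computing edit distance: "fcea" -> "dcd"
DP table:
           d    c    d
      0    1    2    3
  f   1    1    2    3
  c   2    2    1    2
  e   3    3    2    2
  a   4    4    3    3
Edit distance = dp[4][3] = 3

3


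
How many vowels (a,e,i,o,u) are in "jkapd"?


Input: jkapd
Checking each character:
  'j' at position 0: consonant
  'k' at position 1: consonant
  'a' at position 2: vowel (running total: 1)
  'p' at position 3: consonant
  'd' at position 4: consonant
Total vowels: 1

1


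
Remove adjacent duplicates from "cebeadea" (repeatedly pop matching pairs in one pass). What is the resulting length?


Input: cebeadea
Stack-based adjacent duplicate removal:
  Read 'c': push. Stack: c
  Read 'e': push. Stack: ce
  Read 'b': push. Stack: ceb
  Read 'e': push. Stack: cebe
  Read 'a': push. Stack: cebea
  Read 'd': push. Stack: cebead
  Read 'e': push. Stack: cebeade
  Read 'a': push. Stack: cebeadea
Final stack: "cebeadea" (length 8)

8


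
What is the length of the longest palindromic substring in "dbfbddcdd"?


Input: "dbfbddcdd"
Checking substrings for palindromes:
  [0:5] "dbfbd" (len 5) => palindrome
  [4:9] "ddcdd" (len 5) => palindrome
  [1:4] "bfb" (len 3) => palindrome
  [5:8] "dcd" (len 3) => palindrome
  [4:6] "dd" (len 2) => palindrome
  [7:9] "dd" (len 2) => palindrome
Longest palindromic substring: "dbfbd" with length 5

5


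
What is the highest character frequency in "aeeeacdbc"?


Input: aeeeacdbc
Character counts:
  'a': 2
  'b': 1
  'c': 2
  'd': 1
  'e': 3
Maximum frequency: 3

3


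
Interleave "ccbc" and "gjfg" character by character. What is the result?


Interleaving "ccbc" and "gjfg":
  Position 0: 'c' from first, 'g' from second => "cg"
  Position 1: 'c' from first, 'j' from second => "cj"
  Position 2: 'b' from first, 'f' from second => "bf"
  Position 3: 'c' from first, 'g' from second => "cg"
Result: cgcjbfcg

cgcjbfcg


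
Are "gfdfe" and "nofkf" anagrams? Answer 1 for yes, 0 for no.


Strings: "gfdfe", "nofkf"
Sorted first:  deffg
Sorted second: ffkno
Differ at position 0: 'd' vs 'f' => not anagrams

0


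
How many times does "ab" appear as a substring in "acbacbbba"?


Searching for "ab" in "acbacbbba"
Scanning each position:
  Position 0: "ac" => no
  Position 1: "cb" => no
  Position 2: "ba" => no
  Position 3: "ac" => no
  Position 4: "cb" => no
  Position 5: "bb" => no
  Position 6: "bb" => no
  Position 7: "ba" => no
Total occurrences: 0

0


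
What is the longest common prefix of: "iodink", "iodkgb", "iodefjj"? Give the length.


Words: iodink, iodkgb, iodefjj
  Position 0: all 'i' => match
  Position 1: all 'o' => match
  Position 2: all 'd' => match
  Position 3: ('i', 'k', 'e') => mismatch, stop
LCP = "iod" (length 3)

3


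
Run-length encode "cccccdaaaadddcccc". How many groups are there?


Input: cccccdaaaadddcccc
Scanning for consecutive runs:
  Group 1: 'c' x 5 (positions 0-4)
  Group 2: 'd' x 1 (positions 5-5)
  Group 3: 'a' x 4 (positions 6-9)
  Group 4: 'd' x 3 (positions 10-12)
  Group 5: 'c' x 4 (positions 13-16)
Total groups: 5

5


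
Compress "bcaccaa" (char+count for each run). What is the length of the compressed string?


Input: bcaccaa
Runs:
  'b' x 1 => "b1"
  'c' x 1 => "c1"
  'a' x 1 => "a1"
  'c' x 2 => "c2"
  'a' x 2 => "a2"
Compressed: "b1c1a1c2a2"
Compressed length: 10

10


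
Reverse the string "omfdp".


Input: omfdp
Reading characters right to left:
  Position 4: 'p'
  Position 3: 'd'
  Position 2: 'f'
  Position 1: 'm'
  Position 0: 'o'
Reversed: pdfmo

pdfmo


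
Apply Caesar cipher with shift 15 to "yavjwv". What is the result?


Caesar cipher: shift "yavjwv" by 15
  'y' (pos 24) + 15 = pos 13 = 'n'
  'a' (pos 0) + 15 = pos 15 = 'p'
  'v' (pos 21) + 15 = pos 10 = 'k'
  'j' (pos 9) + 15 = pos 24 = 'y'
  'w' (pos 22) + 15 = pos 11 = 'l'
  'v' (pos 21) + 15 = pos 10 = 'k'
Result: npkylk

npkylk


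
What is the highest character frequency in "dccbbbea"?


Input: dccbbbea
Character counts:
  'a': 1
  'b': 3
  'c': 2
  'd': 1
  'e': 1
Maximum frequency: 3

3


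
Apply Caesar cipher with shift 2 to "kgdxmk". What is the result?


Caesar cipher: shift "kgdxmk" by 2
  'k' (pos 10) + 2 = pos 12 = 'm'
  'g' (pos 6) + 2 = pos 8 = 'i'
  'd' (pos 3) + 2 = pos 5 = 'f'
  'x' (pos 23) + 2 = pos 25 = 'z'
  'm' (pos 12) + 2 = pos 14 = 'o'
  'k' (pos 10) + 2 = pos 12 = 'm'
Result: mifzom

mifzom


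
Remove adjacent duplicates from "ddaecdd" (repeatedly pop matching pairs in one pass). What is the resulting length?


Input: ddaecdd
Stack-based adjacent duplicate removal:
  Read 'd': push. Stack: d
  Read 'd': matches stack top 'd' => pop. Stack: (empty)
  Read 'a': push. Stack: a
  Read 'e': push. Stack: ae
  Read 'c': push. Stack: aec
  Read 'd': push. Stack: aecd
  Read 'd': matches stack top 'd' => pop. Stack: aec
Final stack: "aec" (length 3)

3


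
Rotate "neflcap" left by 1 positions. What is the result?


Input: "neflcap", rotate left by 1
First 1 characters: "n"
Remaining characters: "eflcap"
Concatenate remaining + first: "eflcap" + "n" = "eflcapn"

eflcapn


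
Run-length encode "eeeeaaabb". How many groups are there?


Input: eeeeaaabb
Scanning for consecutive runs:
  Group 1: 'e' x 4 (positions 0-3)
  Group 2: 'a' x 3 (positions 4-6)
  Group 3: 'b' x 2 (positions 7-8)
Total groups: 3

3


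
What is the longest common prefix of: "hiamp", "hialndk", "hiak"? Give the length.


Words: hiamp, hialndk, hiak
  Position 0: all 'h' => match
  Position 1: all 'i' => match
  Position 2: all 'a' => match
  Position 3: ('m', 'l', 'k') => mismatch, stop
LCP = "hia" (length 3)

3


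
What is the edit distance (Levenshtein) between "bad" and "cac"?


Computing edit distance: "bad" -> "cac"
DP table:
           c    a    c
      0    1    2    3
  b   1    1    2    3
  a   2    2    1    2
  d   3    3    2    2
Edit distance = dp[3][3] = 2

2


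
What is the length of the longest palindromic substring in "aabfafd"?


Input: "aabfafd"
Checking substrings for palindromes:
  [3:6] "faf" (len 3) => palindrome
  [0:2] "aa" (len 2) => palindrome
Longest palindromic substring: "faf" with length 3

3


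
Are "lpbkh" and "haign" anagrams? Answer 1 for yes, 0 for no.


Strings: "lpbkh", "haign"
Sorted first:  bhklp
Sorted second: aghin
Differ at position 0: 'b' vs 'a' => not anagrams

0


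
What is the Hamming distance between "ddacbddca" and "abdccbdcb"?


Comparing "ddacbddca" and "abdccbdcb" position by position:
  Position 0: 'd' vs 'a' => differ
  Position 1: 'd' vs 'b' => differ
  Position 2: 'a' vs 'd' => differ
  Position 3: 'c' vs 'c' => same
  Position 4: 'b' vs 'c' => differ
  Position 5: 'd' vs 'b' => differ
  Position 6: 'd' vs 'd' => same
  Position 7: 'c' vs 'c' => same
  Position 8: 'a' vs 'b' => differ
Total differences (Hamming distance): 6

6


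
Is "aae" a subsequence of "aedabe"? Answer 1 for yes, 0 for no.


Check if "aae" is a subsequence of "aedabe"
Greedy scan:
  Position 0 ('a'): matches sub[0] = 'a'
  Position 1 ('e'): no match needed
  Position 2 ('d'): no match needed
  Position 3 ('a'): matches sub[1] = 'a'
  Position 4 ('b'): no match needed
  Position 5 ('e'): matches sub[2] = 'e'
All 3 characters matched => is a subsequence

1


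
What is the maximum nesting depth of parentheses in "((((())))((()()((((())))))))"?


Input: "((((())))((()()((((())))))))"
Tracking depth:
  Position 0 '(': depth becomes 1
  Position 1 '(': depth becomes 2
  Position 2 '(': depth becomes 3
  Position 3 '(': depth becomes 4
  Position 4 '(': depth becomes 5
  Position 5 ')': depth becomes 4
  Position 6 ')': depth becomes 3
  Position 7 ')': depth becomes 2
  Position 8 ')': depth becomes 1
  Position 9 '(': depth becomes 2
  Position 10 '(': depth becomes 3
  Position 11 '(': depth becomes 4
  Position 12 ')': depth becomes 3
  Position 13 '(': depth becomes 4
  Position 14 ')': depth becomes 3
  Position 15 '(': depth becomes 4
  Position 16 '(': depth becomes 5
  Position 17 '(': depth becomes 6
  Position 18 '(': depth becomes 7
  Position 19 '(': depth becomes 8
  Position 20 ')': depth becomes 7
  Position 21 ')': depth becomes 6
  Position 22 ')': depth becomes 5
  Position 23 ')': depth becomes 4
  Position 24 ')': depth becomes 3
  Position 25 ')': depth becomes 2
  Position 26 ')': depth becomes 1
  Position 27 ')': depth becomes 0
Maximum depth reached: 8

8


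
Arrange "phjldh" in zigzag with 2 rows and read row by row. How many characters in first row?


Zigzag "phjldh" into 2 rows:
Placing characters:
  'p' => row 0
  'h' => row 1
  'j' => row 0
  'l' => row 1
  'd' => row 0
  'h' => row 1
Rows:
  Row 0: "pjd"
  Row 1: "hlh"
First row length: 3

3


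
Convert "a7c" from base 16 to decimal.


Input: "a7c" in base 16
Positional expansion:
  Digit 'a' (value 10) x 16^2 = 2560
  Digit '7' (value 7) x 16^1 = 112
  Digit 'c' (value 12) x 16^0 = 12
Sum = 2684

2684


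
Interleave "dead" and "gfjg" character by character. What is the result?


Interleaving "dead" and "gfjg":
  Position 0: 'd' from first, 'g' from second => "dg"
  Position 1: 'e' from first, 'f' from second => "ef"
  Position 2: 'a' from first, 'j' from second => "aj"
  Position 3: 'd' from first, 'g' from second => "dg"
Result: dgefajdg

dgefajdg


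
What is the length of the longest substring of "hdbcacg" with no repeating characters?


Input: "hdbcacg"
Sliding window (track last position of each char):
  Position 0 ('h'): window [0,0] length 1 -- new best
  Position 1 ('d'): window [0,1] length 2 -- new best
  Position 2 ('b'): window [0,2] length 3 -- new best
  Position 3 ('c'): window [0,3] length 4 -- new best
  Position 4 ('a'): window [0,4] length 5 -- new best
  Position 5 ('c'): repeat (last at 3), move window start to 4
  Position 5 ('c'): window [4,5] length 2
  Position 6 ('g'): window [4,6] length 3
Longest substring with no repeats: "hdbca" with length 5

5


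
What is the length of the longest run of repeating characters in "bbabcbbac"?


Input: "bbabcbbac"
Scanning for longest run:
  Position 1 ('b'): continues run of 'b', length=2
  Position 2 ('a'): new char, reset run to 1
  Position 3 ('b'): new char, reset run to 1
  Position 4 ('c'): new char, reset run to 1
  Position 5 ('b'): new char, reset run to 1
  Position 6 ('b'): continues run of 'b', length=2
  Position 7 ('a'): new char, reset run to 1
  Position 8 ('c'): new char, reset run to 1
Longest run: 'b' with length 2

2


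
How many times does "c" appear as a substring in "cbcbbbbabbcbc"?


Searching for "c" in "cbcbbbbabbcbc"
Scanning each position:
  Position 0: "c" => MATCH
  Position 1: "b" => no
  Position 2: "c" => MATCH
  Position 3: "b" => no
  Position 4: "b" => no
  Position 5: "b" => no
  Position 6: "b" => no
  Position 7: "a" => no
  Position 8: "b" => no
  Position 9: "b" => no
  Position 10: "c" => MATCH
  Position 11: "b" => no
  Position 12: "c" => MATCH
Total occurrences: 4

4


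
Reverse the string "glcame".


Input: glcame
Reading characters right to left:
  Position 5: 'e'
  Position 4: 'm'
  Position 3: 'a'
  Position 2: 'c'
  Position 1: 'l'
  Position 0: 'g'
Reversed: emaclg

emaclg


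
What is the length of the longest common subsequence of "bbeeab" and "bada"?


LCS of "bbeeab" and "bada"
DP table:
           b    a    d    a
      0    0    0    0    0
  b   0    1    1    1    1
  b   0    1    1    1    1
  e   0    1    1    1    1
  e   0    1    1    1    1
  a   0    1    2    2    2
  b   0    1    2    2    2
LCS length = dp[6][4] = 2

2


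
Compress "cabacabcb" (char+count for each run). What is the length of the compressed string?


Input: cabacabcb
Runs:
  'c' x 1 => "c1"
  'a' x 1 => "a1"
  'b' x 1 => "b1"
  'a' x 1 => "a1"
  'c' x 1 => "c1"
  'a' x 1 => "a1"
  'b' x 1 => "b1"
  'c' x 1 => "c1"
  'b' x 1 => "b1"
Compressed: "c1a1b1a1c1a1b1c1b1"
Compressed length: 18

18


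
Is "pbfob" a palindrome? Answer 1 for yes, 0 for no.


Input: pbfob
Reversed: bofbp
  Compare pos 0 ('p') with pos 4 ('b'): MISMATCH
  Compare pos 1 ('b') with pos 3 ('o'): MISMATCH
Result: not a palindrome

0


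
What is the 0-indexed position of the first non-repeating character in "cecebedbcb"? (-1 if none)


Input: cecebedbcb
Character frequencies:
  'b': 3
  'c': 3
  'd': 1
  'e': 3
Scanning left to right for freq == 1:
  Position 0 ('c'): freq=3, skip
  Position 1 ('e'): freq=3, skip
  Position 2 ('c'): freq=3, skip
  Position 3 ('e'): freq=3, skip
  Position 4 ('b'): freq=3, skip
  Position 5 ('e'): freq=3, skip
  Position 6 ('d'): unique! => answer = 6

6


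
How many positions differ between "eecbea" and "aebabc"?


Comparing "eecbea" and "aebabc" position by position:
  Position 0: 'e' vs 'a' => DIFFER
  Position 1: 'e' vs 'e' => same
  Position 2: 'c' vs 'b' => DIFFER
  Position 3: 'b' vs 'a' => DIFFER
  Position 4: 'e' vs 'b' => DIFFER
  Position 5: 'a' vs 'c' => DIFFER
Positions that differ: 5

5


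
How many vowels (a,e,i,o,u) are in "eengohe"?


Input: eengohe
Checking each character:
  'e' at position 0: vowel (running total: 1)
  'e' at position 1: vowel (running total: 2)
  'n' at position 2: consonant
  'g' at position 3: consonant
  'o' at position 4: vowel (running total: 3)
  'h' at position 5: consonant
  'e' at position 6: vowel (running total: 4)
Total vowels: 4

4


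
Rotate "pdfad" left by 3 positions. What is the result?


Input: "pdfad", rotate left by 3
First 3 characters: "pdf"
Remaining characters: "ad"
Concatenate remaining + first: "ad" + "pdf" = "adpdf"

adpdf


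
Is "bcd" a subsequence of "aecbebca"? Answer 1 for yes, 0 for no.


Check if "bcd" is a subsequence of "aecbebca"
Greedy scan:
  Position 0 ('a'): no match needed
  Position 1 ('e'): no match needed
  Position 2 ('c'): no match needed
  Position 3 ('b'): matches sub[0] = 'b'
  Position 4 ('e'): no match needed
  Position 5 ('b'): no match needed
  Position 6 ('c'): matches sub[1] = 'c'
  Position 7 ('a'): no match needed
Only matched 2/3 characters => not a subsequence

0


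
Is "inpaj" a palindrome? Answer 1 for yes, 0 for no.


Input: inpaj
Reversed: japni
  Compare pos 0 ('i') with pos 4 ('j'): MISMATCH
  Compare pos 1 ('n') with pos 3 ('a'): MISMATCH
Result: not a palindrome

0


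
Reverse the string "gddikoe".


Input: gddikoe
Reading characters right to left:
  Position 6: 'e'
  Position 5: 'o'
  Position 4: 'k'
  Position 3: 'i'
  Position 2: 'd'
  Position 1: 'd'
  Position 0: 'g'
Reversed: eokiddg

eokiddg


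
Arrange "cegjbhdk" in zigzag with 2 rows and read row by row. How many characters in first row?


Zigzag "cegjbhdk" into 2 rows:
Placing characters:
  'c' => row 0
  'e' => row 1
  'g' => row 0
  'j' => row 1
  'b' => row 0
  'h' => row 1
  'd' => row 0
  'k' => row 1
Rows:
  Row 0: "cgbd"
  Row 1: "ejhk"
First row length: 4

4


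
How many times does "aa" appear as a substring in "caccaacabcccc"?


Searching for "aa" in "caccaacabcccc"
Scanning each position:
  Position 0: "ca" => no
  Position 1: "ac" => no
  Position 2: "cc" => no
  Position 3: "ca" => no
  Position 4: "aa" => MATCH
  Position 5: "ac" => no
  Position 6: "ca" => no
  Position 7: "ab" => no
  Position 8: "bc" => no
  Position 9: "cc" => no
  Position 10: "cc" => no
  Position 11: "cc" => no
Total occurrences: 1

1


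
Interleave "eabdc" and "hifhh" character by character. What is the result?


Interleaving "eabdc" and "hifhh":
  Position 0: 'e' from first, 'h' from second => "eh"
  Position 1: 'a' from first, 'i' from second => "ai"
  Position 2: 'b' from first, 'f' from second => "bf"
  Position 3: 'd' from first, 'h' from second => "dh"
  Position 4: 'c' from first, 'h' from second => "ch"
Result: ehaibfdhch

ehaibfdhch


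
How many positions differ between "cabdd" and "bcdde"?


Comparing "cabdd" and "bcdde" position by position:
  Position 0: 'c' vs 'b' => DIFFER
  Position 1: 'a' vs 'c' => DIFFER
  Position 2: 'b' vs 'd' => DIFFER
  Position 3: 'd' vs 'd' => same
  Position 4: 'd' vs 'e' => DIFFER
Positions that differ: 4

4


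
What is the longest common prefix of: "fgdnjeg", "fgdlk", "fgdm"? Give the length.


Words: fgdnjeg, fgdlk, fgdm
  Position 0: all 'f' => match
  Position 1: all 'g' => match
  Position 2: all 'd' => match
  Position 3: ('n', 'l', 'm') => mismatch, stop
LCP = "fgd" (length 3)

3


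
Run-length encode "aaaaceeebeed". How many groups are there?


Input: aaaaceeebeed
Scanning for consecutive runs:
  Group 1: 'a' x 4 (positions 0-3)
  Group 2: 'c' x 1 (positions 4-4)
  Group 3: 'e' x 3 (positions 5-7)
  Group 4: 'b' x 1 (positions 8-8)
  Group 5: 'e' x 2 (positions 9-10)
  Group 6: 'd' x 1 (positions 11-11)
Total groups: 6

6


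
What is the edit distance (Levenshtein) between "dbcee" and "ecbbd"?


Computing edit distance: "dbcee" -> "ecbbd"
DP table:
           e    c    b    b    d
      0    1    2    3    4    5
  d   1    1    2    3    4    4
  b   2    2    2    2    3    4
  c   3    3    2    3    3    4
  e   4    3    3    3    4    4
  e   5    4    4    4    4    5
Edit distance = dp[5][5] = 5

5
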